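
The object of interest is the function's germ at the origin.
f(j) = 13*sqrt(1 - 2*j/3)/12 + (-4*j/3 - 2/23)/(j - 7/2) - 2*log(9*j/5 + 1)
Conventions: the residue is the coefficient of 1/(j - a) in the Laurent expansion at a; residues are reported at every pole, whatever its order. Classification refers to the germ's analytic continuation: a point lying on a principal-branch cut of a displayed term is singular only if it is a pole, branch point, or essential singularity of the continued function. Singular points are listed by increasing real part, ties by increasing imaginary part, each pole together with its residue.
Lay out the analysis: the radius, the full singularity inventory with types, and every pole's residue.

Radius of convergence at 0: 5/9.
At -5/9: a logarithmic branch point.
At 3/2: an algebraic (square-root) branch point.
At 7/2: a pole of order 1; residue -328/69.

Denominator factor (j - 7/2): pole of order 1 at 7/2, modulus 7/2.
Branch term (13/12)*sqrt(1 - j/(3/2)): its argument vanishes at j = 3/2, a square-root branch point, modulus 3/2.
Branch term (-2)*log(1 - j/(-5/9)): its argument vanishes at j = -5/9, a logarithmic branch point, modulus 5/9.
The radius of convergence is the smallest modulus among the singular points: 5/9.
The branch terms are analytic at 7/2 and contribute nothing to the residue; only the rational part matters.
At the order-1 pole 7/2 set g(j) = (j - (7/2))*(rational part) = -4*j/3 - 2/23.
Simple pole: residue = g(a) at a = 7/2, which is -328/69.
List the singular points by increasing real part (a conjugate pair: the negative imaginary part first).


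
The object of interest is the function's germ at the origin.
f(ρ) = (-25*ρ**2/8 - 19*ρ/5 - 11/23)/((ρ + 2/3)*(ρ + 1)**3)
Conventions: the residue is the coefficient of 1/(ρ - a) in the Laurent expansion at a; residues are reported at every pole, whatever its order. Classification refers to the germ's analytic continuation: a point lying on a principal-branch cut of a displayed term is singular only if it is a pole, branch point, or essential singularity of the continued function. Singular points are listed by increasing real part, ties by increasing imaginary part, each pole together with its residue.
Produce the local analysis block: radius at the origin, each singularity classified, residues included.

Radius of convergence at 0: 2/3.
At -1: a pole of order 3; residue -4137/230.
At -2/3: a pole of order 1; residue 4137/230.

Denominator factor (ρ + 1)^3: pole of order 3 at -1, modulus 1.
Denominator factor (ρ + 2/3): pole of order 1 at -2/3, modulus 2/3.
The radius of convergence is the smallest modulus among the singular points: 2/3.
At the order-3 pole -1 set g(ρ) = (ρ - (-1))^3*f(ρ) = (-25*ρ**2/8 - 19*ρ/5 - 11/23)/(ρ + 2/3).
Order-3 pole: residue = g''(a)/2; g''(-1) = -4137/115, so the residue is -4137/230.
At the order-1 pole -2/3 set g(ρ) = (ρ - (-2/3))*f(ρ) = (-25*ρ**2/8 - 19*ρ/5 - 11/23)/(ρ + 1)**3.
Simple pole: residue = g(a) at a = -2/3, which is 4137/230.
List the singular points by increasing real part (a conjugate pair: the negative imaginary part first).


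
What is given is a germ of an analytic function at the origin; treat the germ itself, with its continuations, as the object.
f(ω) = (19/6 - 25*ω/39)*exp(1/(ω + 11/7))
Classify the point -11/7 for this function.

The exponent 1/(ω - (-11/7)) has a pole at -11/7, so exp(1/(ω - (-11/7))) takes every nonzero value near it: an essential singularity (not a pole of any order).

The point is an essential singularity.


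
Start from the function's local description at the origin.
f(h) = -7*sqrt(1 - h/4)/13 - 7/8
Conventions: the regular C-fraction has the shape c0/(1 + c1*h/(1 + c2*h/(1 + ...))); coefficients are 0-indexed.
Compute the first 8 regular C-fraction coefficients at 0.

The regular C-fraction coefficients are [-147/104, 1/21, -37/336, -21/592, -53/592, -37/848, -69/848, -53/1104].

Taylor coefficients (expand at 0): a_0 = -147/104, a_1 = 7/104, a_2 = 7/1664, a_3 = 7/13312, a_4 = 35/425984, a_5 = 49/3407872, a_6 = 147/54525952, a_7 = 231/436207616.
c0 = a_0 = -147/104. Peel one level at a time: if S = 1 + c*h/S' with S'(0) = 1, then c is the h-coefficient of S and S' = c*h/(S - 1).
S_1 = c0/f = 1 + (1/21)*h + (37/7056)*h^2 + ...; c1 = 1/21.
S_2 = c1*h/(S_1 - 1) = 1 + (-37/336)*h + (-1/256)*h^2 + ...; c2 = -37/336.
S_3 = c2*h/(S_2 - 1) = 1 + (-21/592)*h + (-1113/350464)*h^2 + ...; c3 = -21/592.
S_4 = c3*h/(S_3 - 1) = 1 + (-53/592)*h + (-1/256)*h^2 + ...; c4 = -53/592.
S_5 = c4*h/(S_4 - 1) = 1 + (-37/848)*h + (-2553/719104)*h^2 + ...; c5 = -37/848.
S_6 = c5*h/(S_5 - 1) = 1 + (-69/848)*h + (-1/256)*h^2 + ...; c6 = -69/848.
S_7 = c6*h/(S_6 - 1) = 1 + (-53/1104)*h + ...; c7 = -53/1104.


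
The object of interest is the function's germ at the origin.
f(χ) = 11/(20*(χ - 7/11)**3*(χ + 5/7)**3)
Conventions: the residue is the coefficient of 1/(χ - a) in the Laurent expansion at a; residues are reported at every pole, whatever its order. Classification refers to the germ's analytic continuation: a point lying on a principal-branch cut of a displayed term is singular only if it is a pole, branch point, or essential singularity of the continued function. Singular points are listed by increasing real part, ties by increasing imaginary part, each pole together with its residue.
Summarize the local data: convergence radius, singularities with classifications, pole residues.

Radius of convergence at 0: 7/11.
At -5/7: a pole of order 3; residue -89323877181/121665290240.
At 7/11: a pole of order 3; residue 89323877181/121665290240.

Denominator factor (χ + 5/7)^3: pole of order 3 at -5/7, modulus 5/7.
Denominator factor (χ - 7/11)^3: pole of order 3 at 7/11, modulus 7/11.
The radius of convergence is the smallest modulus among the singular points: 7/11.
At the order-3 pole -5/7 set g(χ) = (χ - (-5/7))^3*f(χ) = 11/(20*(χ - 7/11)**3).
Order-3 pole: residue = g''(a)/2; g''(-5/7) = -89323877181/60832645120, so the residue is -89323877181/121665290240.
At the order-3 pole 7/11 set g(χ) = (χ - (7/11))^3*f(χ) = 11/(20*(χ + 5/7)**3).
Order-3 pole: residue = g''(a)/2; g''(7/11) = 89323877181/60832645120, so the residue is 89323877181/121665290240.
List the singular points by increasing real part (a conjugate pair: the negative imaginary part first).


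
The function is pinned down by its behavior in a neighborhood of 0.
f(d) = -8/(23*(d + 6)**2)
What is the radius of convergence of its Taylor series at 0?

Denominator factor (d + 6)^2: pole of order 2 at -6, modulus 6.
The radius of convergence is the smallest modulus among the singular points: 6.

The radius of convergence is 6.


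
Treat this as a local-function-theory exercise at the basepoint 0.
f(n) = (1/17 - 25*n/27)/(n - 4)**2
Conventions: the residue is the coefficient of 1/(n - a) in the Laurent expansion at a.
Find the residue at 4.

The residue is -25/27.

At the order-2 pole 4 set g(n) = (n - (4))^2*f(n) = 1/17 - 25*n/27.
Order-2 pole: residue = g'(a); g'(4) = -25/27, so the residue is -25/27.


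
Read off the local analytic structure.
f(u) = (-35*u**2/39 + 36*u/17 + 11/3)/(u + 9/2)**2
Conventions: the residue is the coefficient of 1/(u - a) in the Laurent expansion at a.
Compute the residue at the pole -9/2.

At the order-2 pole -9/2 set g(u) = (u - (-9/2))^2*f(u) = -35*u**2/39 + 36*u/17 + 11/3.
Order-2 pole: residue = g'(a); g'(-9/2) = 2253/221, so the residue is 2253/221.

The residue is 2253/221.


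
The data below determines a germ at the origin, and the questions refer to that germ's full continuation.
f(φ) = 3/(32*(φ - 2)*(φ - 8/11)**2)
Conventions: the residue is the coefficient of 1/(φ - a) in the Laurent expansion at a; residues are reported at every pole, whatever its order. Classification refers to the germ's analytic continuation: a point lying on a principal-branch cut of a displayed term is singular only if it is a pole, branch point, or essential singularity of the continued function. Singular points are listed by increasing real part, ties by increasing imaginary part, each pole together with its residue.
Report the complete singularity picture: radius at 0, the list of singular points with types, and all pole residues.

Denominator factor (φ - 2): pole of order 1 at 2, modulus 2.
Denominator factor (φ - 8/11)^2: pole of order 2 at 8/11, modulus 8/11.
The radius of convergence is the smallest modulus among the singular points: 8/11.
At the order-2 pole 8/11 set g(φ) = (φ - (8/11))^2*f(φ) = 3/(32*(φ - 2)).
Order-2 pole: residue = g'(a); g'(8/11) = -363/6272, so the residue is -363/6272.
At the order-1 pole 2 set g(φ) = (φ - (2))*f(φ) = 3/(32*(φ - 8/11)**2).
Simple pole: residue = g(a) at a = 2, which is 363/6272.
List the singular points by increasing real part (a conjugate pair: the negative imaginary part first).

Radius of convergence at 0: 8/11.
At 8/11: a pole of order 2; residue -363/6272.
At 2: a pole of order 1; residue 363/6272.


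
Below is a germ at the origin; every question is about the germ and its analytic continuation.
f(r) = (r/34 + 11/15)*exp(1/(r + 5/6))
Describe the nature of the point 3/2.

The point is a regular point.

There is no denominator, hence no pole anywhere.
The essential point of exp(1/(r - (-5/6))) is -5/6, not 3/2.
So the germ continues analytically to 3/2.


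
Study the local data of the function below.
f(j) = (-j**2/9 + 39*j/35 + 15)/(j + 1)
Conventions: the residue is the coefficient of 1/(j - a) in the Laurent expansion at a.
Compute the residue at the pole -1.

At the order-1 pole -1 set g(j) = (j - (-1))*f(j) = -j**2/9 + 39*j/35 + 15.
Simple pole: residue = g(a) at a = -1, which is 4339/315.

The residue is 4339/315.


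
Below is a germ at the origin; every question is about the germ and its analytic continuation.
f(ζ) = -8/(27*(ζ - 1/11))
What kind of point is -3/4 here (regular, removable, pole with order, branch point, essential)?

The point is a regular point.

Denominator factors: ζ - 1/11 = -37/44 at ζ = -3/4 — none vanishes.
So the germ continues analytically to -3/4.


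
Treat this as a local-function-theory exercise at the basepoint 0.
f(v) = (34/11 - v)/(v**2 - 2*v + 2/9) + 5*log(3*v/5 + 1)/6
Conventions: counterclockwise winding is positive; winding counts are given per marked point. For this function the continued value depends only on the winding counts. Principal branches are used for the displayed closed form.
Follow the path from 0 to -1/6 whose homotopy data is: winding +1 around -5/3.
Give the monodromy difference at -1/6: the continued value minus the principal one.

Continued minus principal equals (5/3)*pi*i.

The rational part is single-valued and drops out of the difference; each branch term changes only by its own monodromy.
(5/6)*log(1 - v/(-5/3)): each positive loop around -5/3 adds 2*pi*i to the log, so winding +1 contributes (5/6)*(1)*2*pi*i = (5/3)*pi*i.
Summing the contributions at v = -1/6 gives (5/3)*pi*i.


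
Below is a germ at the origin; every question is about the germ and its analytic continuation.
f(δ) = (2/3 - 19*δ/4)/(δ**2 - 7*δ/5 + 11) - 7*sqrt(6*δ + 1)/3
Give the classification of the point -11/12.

The point is a regular point.

Denominator factors: δ**2 - 7*δ/5 + 11 = 9449/720 at δ = -11/12 — none vanishes.
Branch term sqrt(1 - δ/(-1/6)): argument at -11/12 is -9/2, nonzero, so -11/12 is not its branch point (a point on a principal cut is still regular for the continued germ).
So the germ continues analytically to -11/12.


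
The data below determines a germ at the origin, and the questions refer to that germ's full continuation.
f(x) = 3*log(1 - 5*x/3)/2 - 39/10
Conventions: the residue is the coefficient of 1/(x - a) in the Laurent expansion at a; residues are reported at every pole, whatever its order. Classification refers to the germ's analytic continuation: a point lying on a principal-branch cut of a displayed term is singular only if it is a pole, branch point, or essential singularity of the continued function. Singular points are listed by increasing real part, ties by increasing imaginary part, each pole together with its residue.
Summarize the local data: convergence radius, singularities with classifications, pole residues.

Branch term (3/2)*log(1 - x/(3/5)): its argument vanishes at x = 3/5, a logarithmic branch point, modulus 3/5.
The radius of convergence is the smallest modulus among the singular points: 3/5.

Radius of convergence at 0: 3/5.
At 3/5: a logarithmic branch point.


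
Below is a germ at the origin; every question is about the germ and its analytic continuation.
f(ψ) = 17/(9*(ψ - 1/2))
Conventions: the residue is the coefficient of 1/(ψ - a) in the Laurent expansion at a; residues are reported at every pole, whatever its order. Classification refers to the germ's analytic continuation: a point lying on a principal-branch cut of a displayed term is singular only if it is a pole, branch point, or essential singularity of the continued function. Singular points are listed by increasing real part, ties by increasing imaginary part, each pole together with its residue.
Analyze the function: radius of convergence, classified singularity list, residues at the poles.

Denominator factor (ψ - 1/2): pole of order 1 at 1/2, modulus 1/2.
The radius of convergence is the smallest modulus among the singular points: 1/2.
At the order-1 pole 1/2 set g(ψ) = (ψ - (1/2))*f(ψ) = 17/9.
Simple pole: residue = g(a) at a = 1/2, which is 17/9.

Radius of convergence at 0: 1/2.
At 1/2: a pole of order 1; residue 17/9.


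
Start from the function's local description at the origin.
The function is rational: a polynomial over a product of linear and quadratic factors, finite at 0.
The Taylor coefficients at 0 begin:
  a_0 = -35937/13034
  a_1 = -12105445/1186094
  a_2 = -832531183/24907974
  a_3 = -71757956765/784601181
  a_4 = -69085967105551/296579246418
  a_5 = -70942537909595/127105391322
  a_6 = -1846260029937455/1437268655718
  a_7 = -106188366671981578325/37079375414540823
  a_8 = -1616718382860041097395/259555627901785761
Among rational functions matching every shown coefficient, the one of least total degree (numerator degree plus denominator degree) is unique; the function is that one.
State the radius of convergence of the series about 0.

The radius of convergence is -5/18 + (1/198)*sqrt(27973).

No rational of total degree below 7 reproduces all 9 coefficients; solving the [1/6] Pade equations on them gives f(θ) = (10*θ/13 + 27/38)/(θ**2 + 5*θ/9 - 7/11)**3, whose expansion matches every shown term.
Denominator factor (θ**2 + 5*θ/9 - 7/11)^3: discriminant 2543/891, real irrational roots -5/18 + (1/198)*sqrt(27973) and -5/18 - (1/198)*sqrt(27973); poles of order 3, moduli -5/18 + (1/198)*sqrt(27973) and 5/18 + (1/198)*sqrt(27973).
The radius of convergence is the smallest modulus among the singular points: -5/18 + (1/198)*sqrt(27973).


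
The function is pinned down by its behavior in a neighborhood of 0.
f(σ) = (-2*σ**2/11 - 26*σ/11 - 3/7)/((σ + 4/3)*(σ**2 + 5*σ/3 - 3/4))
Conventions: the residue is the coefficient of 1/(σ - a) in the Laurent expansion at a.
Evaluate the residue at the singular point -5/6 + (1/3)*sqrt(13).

The factor σ**2 + 5*σ/3 - 3/4 splits as (σ - a)(σ - a') with a = -5/6 + (1/3)*sqrt(13), a' = -5/6 - (1/3)*sqrt(13). At the order-1 pole a set g(σ) = (σ - a)*f(σ) = [(-2*σ**2/11 - 26*σ/11 - 3/7)/(σ + 4/3)] / (σ - a').
Simple pole: residue = g(a) at a = -5/6 + (1/3)*sqrt(13), which is 275/301 - (29543/86086)*sqrt(13).

The residue is 275/301 - (29543/86086)*sqrt(13).


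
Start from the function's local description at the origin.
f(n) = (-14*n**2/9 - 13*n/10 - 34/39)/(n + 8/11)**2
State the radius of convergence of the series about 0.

The radius of convergence is 8/11.

Denominator factor (n + 8/11)^2: pole of order 2 at -8/11, modulus 8/11.
The radius of convergence is the smallest modulus among the singular points: 8/11.


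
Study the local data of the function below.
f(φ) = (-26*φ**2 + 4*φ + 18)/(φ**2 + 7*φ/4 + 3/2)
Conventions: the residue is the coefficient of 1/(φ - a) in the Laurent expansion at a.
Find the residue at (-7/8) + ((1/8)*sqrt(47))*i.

The factor φ**2 + 7*φ/4 + 3/2 splits as (φ - a)(φ - a') with a = (-7/8) + ((1/8)*sqrt(47))*i, a' = (-7/8) - ((1/8)*sqrt(47))*i. At the order-1 pole a set g(φ) = (φ - a)*f(φ) = [-26*φ**2 + 4*φ + 18] / (φ - a').
Simple pole: residue = g(a) at a = (-7/8) + ((1/8)*sqrt(47))*i, which is (99/4) - ((219/188)*sqrt(47))*i.

The residue is (99/4) - ((219/188)*sqrt(47))*i.


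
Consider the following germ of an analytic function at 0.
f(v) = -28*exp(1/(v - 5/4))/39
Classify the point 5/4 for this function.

The exponent 1/(v - (5/4)) has a pole at 5/4, so exp(1/(v - (5/4))) takes every nonzero value near it: an essential singularity (not a pole of any order).

The point is an essential singularity.


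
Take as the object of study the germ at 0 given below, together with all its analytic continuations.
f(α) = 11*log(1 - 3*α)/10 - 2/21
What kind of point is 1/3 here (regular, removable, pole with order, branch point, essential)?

The term (11/10)*log(1 - α/(1/3)) has argument 1 - 1/3/(1/3) = 0 at 1/3: a logarithmic (infinitely-sheeted) branch point; the remaining terms are analytic or single-valued there.

The point is a logarithmic branch point.


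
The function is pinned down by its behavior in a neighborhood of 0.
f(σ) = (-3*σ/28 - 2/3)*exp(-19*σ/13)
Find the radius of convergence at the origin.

The radius of convergence is infinite.

The factor exp(-19*σ/13) is entire and contributes no finite singular point.
The polynomial part has no poles.
No finite singular points: the Taylor series at 0 converges everywhere.


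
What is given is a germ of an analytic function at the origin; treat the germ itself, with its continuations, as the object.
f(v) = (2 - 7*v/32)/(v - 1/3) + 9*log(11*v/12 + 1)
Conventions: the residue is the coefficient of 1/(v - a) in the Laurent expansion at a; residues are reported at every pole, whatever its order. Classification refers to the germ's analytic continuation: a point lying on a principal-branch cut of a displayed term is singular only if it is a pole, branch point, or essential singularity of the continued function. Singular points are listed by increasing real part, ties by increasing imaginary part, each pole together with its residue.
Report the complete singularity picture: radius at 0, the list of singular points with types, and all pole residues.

Denominator factor (v - 1/3): pole of order 1 at 1/3, modulus 1/3.
Branch term (9)*log(1 - v/(-12/11)): its argument vanishes at v = -12/11, a logarithmic branch point, modulus 12/11.
The radius of convergence is the smallest modulus among the singular points: 1/3.
The branch term is analytic at 1/3 and contributes nothing to the residue; only the rational part matters.
At the order-1 pole 1/3 set g(v) = (v - (1/3))*(rational part) = 2 - 7*v/32.
Simple pole: residue = g(a) at a = 1/3, which is 185/96.
List the singular points by increasing real part (a conjugate pair: the negative imaginary part first).

Radius of convergence at 0: 1/3.
At -12/11: a logarithmic branch point.
At 1/3: a pole of order 1; residue 185/96.


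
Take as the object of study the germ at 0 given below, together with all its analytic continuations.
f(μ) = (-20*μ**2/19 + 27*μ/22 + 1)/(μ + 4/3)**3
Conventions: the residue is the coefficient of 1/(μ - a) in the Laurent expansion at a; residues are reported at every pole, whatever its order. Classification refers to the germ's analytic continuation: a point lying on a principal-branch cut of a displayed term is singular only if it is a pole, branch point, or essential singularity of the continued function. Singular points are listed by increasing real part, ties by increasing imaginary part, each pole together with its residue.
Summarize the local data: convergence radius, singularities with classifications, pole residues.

Denominator factor (μ + 4/3)^3: pole of order 3 at -4/3, modulus 4/3.
The radius of convergence is the smallest modulus among the singular points: 4/3.
At the order-3 pole -4/3 set g(μ) = (μ - (-4/3))^3*f(μ) = -20*μ**2/19 + 27*μ/22 + 1.
Order-3 pole: residue = g''(a)/2; g''(-4/3) = -40/19, so the residue is -20/19.

Radius of convergence at 0: 4/3.
At -4/3: a pole of order 3; residue -20/19.


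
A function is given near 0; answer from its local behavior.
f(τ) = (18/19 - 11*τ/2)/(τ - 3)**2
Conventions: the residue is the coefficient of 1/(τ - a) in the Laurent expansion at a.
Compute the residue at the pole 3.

The residue is -11/2.

At the order-2 pole 3 set g(τ) = (τ - (3))^2*f(τ) = 18/19 - 11*τ/2.
Order-2 pole: residue = g'(a); g'(3) = -11/2, so the residue is -11/2.


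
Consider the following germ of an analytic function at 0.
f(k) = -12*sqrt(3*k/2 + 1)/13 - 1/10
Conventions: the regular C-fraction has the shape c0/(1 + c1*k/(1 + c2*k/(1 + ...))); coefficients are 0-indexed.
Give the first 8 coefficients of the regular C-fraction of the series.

The regular C-fraction coefficients are [-133/130, -90/133, 1119/1064, 399/2984, 1839/2984, 1119/4904, 2559/4904, 1839/6824].

Taylor coefficients (expand at 0): a_0 = -133/130, a_1 = -9/13, a_2 = 27/104, a_3 = -81/416, a_4 = 1215/6656, a_5 = -5103/26624, a_6 = 45927/212992, a_7 = -216513/851968.
c0 = a_0 = -133/130. Peel one level at a time: if S = 1 + c*k/S' with S'(0) = 1, then c is the k-coefficient of S and S' = c*k/(S - 1).
S_1 = c0/f = 1 + (-90/133)*k + (50355/70756)*k^2 + ...; c1 = -90/133.
S_2 = c1*k/(S_1 - 1) = 1 + (1119/1064)*k + (-9/64)*k^2 + ...; c2 = 1119/1064.
S_3 = c2*k/(S_2 - 1) = 1 + (399/2984)*k + (-733761/8904256)*k^2 + ...; c3 = 399/2984.
S_4 = c3*k/(S_3 - 1) = 1 + (1839/2984)*k + (-9/64)*k^2 + ...; c4 = 1839/2984.
S_5 = c4*k/(S_4 - 1) = 1 + (1119/4904)*k + (-2863521/24049216)*k^2 + ...; c5 = 1119/4904.
S_6 = c5*k/(S_5 - 1) = 1 + (2559/4904)*k + (-9/64)*k^2 + ...; c6 = 2559/4904.
S_7 = c6*k/(S_6 - 1) = 1 + (1839/6824)*k + ...; c7 = 1839/6824.


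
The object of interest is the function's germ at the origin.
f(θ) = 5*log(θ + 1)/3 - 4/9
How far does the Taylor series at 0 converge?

The radius of convergence is 1.

Branch term (5/3)*log(1 - θ/(-1)): its argument vanishes at θ = -1, a logarithmic branch point, modulus 1.
The radius of convergence is the smallest modulus among the singular points: 1.


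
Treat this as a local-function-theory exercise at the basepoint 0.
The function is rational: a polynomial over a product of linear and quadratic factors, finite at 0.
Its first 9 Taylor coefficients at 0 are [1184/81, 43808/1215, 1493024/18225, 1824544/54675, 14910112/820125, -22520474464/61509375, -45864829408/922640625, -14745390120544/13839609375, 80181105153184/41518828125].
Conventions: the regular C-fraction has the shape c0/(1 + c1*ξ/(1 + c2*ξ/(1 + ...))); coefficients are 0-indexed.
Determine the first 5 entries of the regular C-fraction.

Taylor coefficients (read off): a_0 = 1184/81, a_1 = 43808/1215, a_2 = 1493024/18225, a_3 = 1824544/54675, a_4 = 14910112/820125.
c0 = a_0 = 1184/81. Peel one level at a time: if S = 1 + c*ξ/S' with S'(0) = 1, then c is the ξ-coefficient of S and S' = c*ξ/(S - 1).
S_1 = c0/f = 1 + (-37/15)*ξ + (12/25)*ξ^2 + ...; c1 = -37/15.
S_2 = c1*ξ/(S_1 - 1) = 1 + (36/185)*ξ + (145004/34225)*ξ^2 + ...; c2 = 36/185.
S_3 = c2*ξ/(S_2 - 1) = 1 + (-36251/1665)*ξ + (1043461/2025)*ξ^2 + ...; c3 = -36251/1665.
S_4 = c3*ξ/(S_3 - 1) = 1 + (38608057/1631295)*ξ + ...; c4 = 38608057/1631295.

The regular C-fraction coefficients are [1184/81, -37/15, 36/185, -36251/1665, 38608057/1631295].


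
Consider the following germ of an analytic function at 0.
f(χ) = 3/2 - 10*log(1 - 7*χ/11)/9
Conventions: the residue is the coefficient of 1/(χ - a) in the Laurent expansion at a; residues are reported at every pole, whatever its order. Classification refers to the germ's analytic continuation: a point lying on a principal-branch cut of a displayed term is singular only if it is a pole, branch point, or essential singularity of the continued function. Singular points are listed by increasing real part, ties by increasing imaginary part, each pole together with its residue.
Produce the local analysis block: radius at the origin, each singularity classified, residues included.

Branch term (-10/9)*log(1 - χ/(11/7)): its argument vanishes at χ = 11/7, a logarithmic branch point, modulus 11/7.
The radius of convergence is the smallest modulus among the singular points: 11/7.

Radius of convergence at 0: 11/7.
At 11/7: a logarithmic branch point.


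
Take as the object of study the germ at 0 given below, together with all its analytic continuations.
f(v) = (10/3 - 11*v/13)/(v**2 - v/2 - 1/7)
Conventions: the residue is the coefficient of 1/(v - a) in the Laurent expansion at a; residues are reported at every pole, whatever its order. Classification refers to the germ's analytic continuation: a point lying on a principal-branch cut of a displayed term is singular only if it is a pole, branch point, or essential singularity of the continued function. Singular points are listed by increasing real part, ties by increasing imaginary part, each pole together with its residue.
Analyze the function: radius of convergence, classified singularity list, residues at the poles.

Radius of convergence at 0: -1/4 + (1/28)*sqrt(161).
At 1/4 - (1/28)*sqrt(161): a pole of order 1; residue -11/26 - (487/1794)*sqrt(161).
At 1/4 + (1/28)*sqrt(161): a pole of order 1; residue -11/26 + (487/1794)*sqrt(161).

Denominator factor (v**2 - v/2 - 1/7): discriminant 23/28, real irrational roots 1/4 + (1/28)*sqrt(161) and 1/4 - (1/28)*sqrt(161); poles of order 1, moduli 1/4 + (1/28)*sqrt(161) and -1/4 + (1/28)*sqrt(161).
The radius of convergence is the smallest modulus among the singular points: -1/4 + (1/28)*sqrt(161).
The factor v**2 - v/2 - 1/7 splits as (v - a)(v - a') with a = 1/4 - (1/28)*sqrt(161), a' = 1/4 + (1/28)*sqrt(161). At the order-1 pole a set g(v) = (v - a)*f(v) = [10/3 - 11*v/13] / (v - a').
Simple pole: residue = g(a) at a = 1/4 - (1/28)*sqrt(161), which is -11/26 - (487/1794)*sqrt(161).
The factor v**2 - v/2 - 1/7 splits as (v - a)(v - a') with a = 1/4 + (1/28)*sqrt(161), a' = 1/4 - (1/28)*sqrt(161). At the order-1 pole a set g(v) = (v - a)*f(v) = [10/3 - 11*v/13] / (v - a').
Simple pole: residue = g(a) at a = 1/4 + (1/28)*sqrt(161), which is -11/26 + (487/1794)*sqrt(161).
List the singular points by increasing real part (a conjugate pair: the negative imaginary part first).


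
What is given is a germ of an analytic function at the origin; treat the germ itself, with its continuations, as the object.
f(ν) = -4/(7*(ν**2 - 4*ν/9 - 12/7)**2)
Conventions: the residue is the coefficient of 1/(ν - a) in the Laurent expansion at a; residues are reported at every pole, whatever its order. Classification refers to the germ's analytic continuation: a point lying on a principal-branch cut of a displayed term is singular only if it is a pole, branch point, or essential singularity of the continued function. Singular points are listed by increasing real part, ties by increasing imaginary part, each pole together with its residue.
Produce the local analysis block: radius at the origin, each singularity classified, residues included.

Denominator factor (ν**2 - 4*ν/9 - 12/7)^2: discriminant 4000/567, real irrational roots 2/9 + (10/63)*sqrt(70) and 2/9 - (10/63)*sqrt(70); poles of order 2, moduli 2/9 + (10/63)*sqrt(70) and -2/9 + (10/63)*sqrt(70).
The radius of convergence is the smallest modulus among the singular points: -2/9 + (10/63)*sqrt(70).
The factor ν**2 - 4*ν/9 - 12/7 splits as (ν - a)(ν - a') with a = 2/9 - (10/63)*sqrt(70), a' = 2/9 + (10/63)*sqrt(70). At the order-2 pole a set g(ν) = (ν - a)^2*f(ν) = [-4/7] / (ν - a')^2.
Order-2 pole: residue = g'(a); g'(2/9 - (10/63)*sqrt(70)) = -(729/100000)*sqrt(70), so the residue is -(729/100000)*sqrt(70).
The factor ν**2 - 4*ν/9 - 12/7 splits as (ν - a)(ν - a') with a = 2/9 + (10/63)*sqrt(70), a' = 2/9 - (10/63)*sqrt(70). At the order-2 pole a set g(ν) = (ν - a)^2*f(ν) = [-4/7] / (ν - a')^2.
Order-2 pole: residue = g'(a); g'(2/9 + (10/63)*sqrt(70)) = (729/100000)*sqrt(70), so the residue is (729/100000)*sqrt(70).
List the singular points by increasing real part (a conjugate pair: the negative imaginary part first).

Radius of convergence at 0: -2/9 + (10/63)*sqrt(70).
At 2/9 - (10/63)*sqrt(70): a pole of order 2; residue -(729/100000)*sqrt(70).
At 2/9 + (10/63)*sqrt(70): a pole of order 2; residue (729/100000)*sqrt(70).


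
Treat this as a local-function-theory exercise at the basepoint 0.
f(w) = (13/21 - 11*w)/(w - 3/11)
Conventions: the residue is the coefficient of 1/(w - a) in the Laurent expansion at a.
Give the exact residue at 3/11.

At the order-1 pole 3/11 set g(w) = (w - (3/11))*f(w) = 13/21 - 11*w.
Simple pole: residue = g(a) at a = 3/11, which is -50/21.

The residue is -50/21.


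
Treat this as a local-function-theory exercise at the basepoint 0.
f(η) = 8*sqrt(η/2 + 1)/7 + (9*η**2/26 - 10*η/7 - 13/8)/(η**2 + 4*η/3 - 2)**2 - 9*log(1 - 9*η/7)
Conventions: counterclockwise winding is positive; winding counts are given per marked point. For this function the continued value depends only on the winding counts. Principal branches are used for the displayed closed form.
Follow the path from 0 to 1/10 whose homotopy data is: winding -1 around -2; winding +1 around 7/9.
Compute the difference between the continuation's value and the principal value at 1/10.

The rational part is single-valued and drops out of the difference; each branch term changes only by its own monodromy.
(8/7)*sqrt(1 - η/(-2)): winding -1 is odd, the square root flips sign, contributing -2*(8/7)*sqrt(1 - (1/10)/(-2)) = -2*(8/7)*sqrt(21/20) = -(8/35)*sqrt(105).
(-9)*log(1 - η/(7/9)): each positive loop around 7/9 adds 2*pi*i to the log, so winding +1 contributes (-9)*(1)*2*pi*i = -(18)*pi*i.
Summing the contributions at η = 1/10 gives (-(8/35)*sqrt(105)) - ((18)*pi)*i.

Continued minus principal equals (-(8/35)*sqrt(105)) - ((18)*pi)*i.


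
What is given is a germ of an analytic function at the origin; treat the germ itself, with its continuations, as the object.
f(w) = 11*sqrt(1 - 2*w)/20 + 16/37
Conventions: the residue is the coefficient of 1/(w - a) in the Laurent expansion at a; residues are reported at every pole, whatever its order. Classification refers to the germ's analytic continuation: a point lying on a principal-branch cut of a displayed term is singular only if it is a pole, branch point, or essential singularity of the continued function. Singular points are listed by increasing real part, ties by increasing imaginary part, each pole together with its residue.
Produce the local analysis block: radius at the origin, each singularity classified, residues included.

Radius of convergence at 0: 1/2.
At 1/2: an algebraic (square-root) branch point.

Branch term (11/20)*sqrt(1 - w/(1/2)): its argument vanishes at w = 1/2, a square-root branch point, modulus 1/2.
The radius of convergence is the smallest modulus among the singular points: 1/2.


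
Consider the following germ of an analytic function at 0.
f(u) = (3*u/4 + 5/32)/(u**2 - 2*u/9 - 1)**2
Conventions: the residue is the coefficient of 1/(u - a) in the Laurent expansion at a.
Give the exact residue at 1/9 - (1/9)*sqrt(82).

The residue is (5589/860672)*sqrt(82).

The factor u**2 - 2*u/9 - 1 splits as (u - a)(u - a') with a = 1/9 - (1/9)*sqrt(82), a' = 1/9 + (1/9)*sqrt(82). At the order-2 pole a set g(u) = (u - a)^2*f(u) = [3*u/4 + 5/32] / (u - a')^2.
Order-2 pole: residue = g'(a); g'(1/9 - (1/9)*sqrt(82)) = (5589/860672)*sqrt(82), so the residue is (5589/860672)*sqrt(82).


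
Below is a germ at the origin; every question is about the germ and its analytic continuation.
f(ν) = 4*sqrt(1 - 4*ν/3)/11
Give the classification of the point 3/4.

The point is an algebraic (square-root) branch point.

The term (4/11)*sqrt(1 - ν/(3/4)) has argument 1 - 3/4/(3/4) = 0 at 3/4: a square-root (algebraic, two-sheeted) branch point; the remaining terms are analytic or single-valued there.


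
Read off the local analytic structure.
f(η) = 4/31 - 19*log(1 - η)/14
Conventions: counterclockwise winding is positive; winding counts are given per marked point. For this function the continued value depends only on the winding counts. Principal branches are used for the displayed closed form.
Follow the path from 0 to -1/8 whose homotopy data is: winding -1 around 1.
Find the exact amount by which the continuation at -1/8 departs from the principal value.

The rational part is single-valued and drops out of the difference; each branch term changes only by its own monodromy.
(-19/14)*log(1 - η/(1)): each positive loop around 1 adds 2*pi*i to the log, so winding -1 contributes (-19/14)*(-1)*2*pi*i = (19/7)*pi*i.
Summing the contributions at η = -1/8 gives (19/7)*pi*i.

Continued minus principal equals (19/7)*pi*i.


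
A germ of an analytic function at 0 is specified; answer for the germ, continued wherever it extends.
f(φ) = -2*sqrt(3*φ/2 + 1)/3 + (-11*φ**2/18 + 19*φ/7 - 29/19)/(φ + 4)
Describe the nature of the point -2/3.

The term (-2/3)*sqrt(1 - φ/(-2/3)) has argument 1 - -2/3/(-2/3) = 0 at -2/3: a square-root (algebraic, two-sheeted) branch point; the remaining terms are analytic or single-valued there.

The point is an algebraic (square-root) branch point.


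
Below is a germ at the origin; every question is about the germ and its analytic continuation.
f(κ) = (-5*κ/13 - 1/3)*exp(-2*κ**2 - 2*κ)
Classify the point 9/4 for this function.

The point is a regular point.

There is no denominator, hence no pole anywhere.
The factor exp(-2*κ**2 - 2*κ) is entire.
So the germ continues analytically to 9/4.


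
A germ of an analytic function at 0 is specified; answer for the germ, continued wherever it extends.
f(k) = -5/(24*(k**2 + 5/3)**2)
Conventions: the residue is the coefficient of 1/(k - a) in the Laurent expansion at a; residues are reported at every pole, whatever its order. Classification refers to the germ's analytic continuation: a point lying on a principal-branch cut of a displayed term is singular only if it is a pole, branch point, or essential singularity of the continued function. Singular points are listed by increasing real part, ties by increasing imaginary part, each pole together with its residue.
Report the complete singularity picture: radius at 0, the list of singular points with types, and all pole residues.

Radius of convergence at 0: (1/3)*sqrt(15).
At -((1/3)*sqrt(15))*i: a pole of order 2; residue -((1/160)*sqrt(15))*i.
At ((1/3)*sqrt(15))*i: a pole of order 2; residue ((1/160)*sqrt(15))*i.

Denominator factor (k**2 + 5/3)^2: discriminant -20/3, complex-conjugate roots ((1/3)*sqrt(15))*i and -((1/3)*sqrt(15))*i; poles of order 2, moduli (1/3)*sqrt(15) and (1/3)*sqrt(15).
The radius of convergence is the smallest modulus among the singular points: (1/3)*sqrt(15).
The factor k**2 + 5/3 splits as (k - a)(k - a') with a = -((1/3)*sqrt(15))*i, a' = ((1/3)*sqrt(15))*i. At the order-2 pole a set g(k) = (k - a)^2*f(k) = [-5/24] / (k - a')^2.
Order-2 pole: residue = g'(a); g'(-((1/3)*sqrt(15))*i) = -((1/160)*sqrt(15))*i, so the residue is -((1/160)*sqrt(15))*i.
The factor k**2 + 5/3 splits as (k - a)(k - a') with a = ((1/3)*sqrt(15))*i, a' = -((1/3)*sqrt(15))*i. At the order-2 pole a set g(k) = (k - a)^2*f(k) = [-5/24] / (k - a')^2.
Order-2 pole: residue = g'(a); g'(((1/3)*sqrt(15))*i) = ((1/160)*sqrt(15))*i, so the residue is ((1/160)*sqrt(15))*i.
List the singular points by increasing real part (a conjugate pair: the negative imaginary part first).


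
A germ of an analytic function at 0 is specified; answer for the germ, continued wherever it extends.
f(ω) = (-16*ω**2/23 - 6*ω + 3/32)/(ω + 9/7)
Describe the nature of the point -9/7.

The denominator factor ω + 9/7 vanishes at -9/7 and appears to the power 1; the numerator there equals 240117/36064, nonzero, and no other factor vanishes.
Hence a pole whose order is the multiplicity, 1.

The point is a pole of order 1.


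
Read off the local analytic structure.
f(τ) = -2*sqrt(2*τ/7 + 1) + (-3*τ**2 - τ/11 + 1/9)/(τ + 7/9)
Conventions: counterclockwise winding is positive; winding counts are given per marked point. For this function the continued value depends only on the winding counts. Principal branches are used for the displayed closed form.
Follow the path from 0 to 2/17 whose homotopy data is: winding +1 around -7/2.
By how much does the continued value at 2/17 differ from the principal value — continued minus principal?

Continued minus principal equals (4/119)*sqrt(14637).

The rational part is single-valued and drops out of the difference; each branch term changes only by its own monodromy.
(-2)*sqrt(1 - τ/(-7/2)): winding +1 is odd, the square root flips sign, contributing -2*(-2)*sqrt(1 - (2/17)/(-7/2)) = -2*(-2)*sqrt(123/119) = (4/119)*sqrt(14637).
Summing the contributions at τ = 2/17 gives (4/119)*sqrt(14637).


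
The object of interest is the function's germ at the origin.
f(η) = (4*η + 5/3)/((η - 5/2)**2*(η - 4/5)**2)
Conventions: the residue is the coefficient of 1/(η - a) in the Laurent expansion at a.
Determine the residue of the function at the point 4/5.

At the order-2 pole 4/5 set g(η) = (η - (4/5))^2*f(η) = (4*η + 5/3)/(η - 5/2)**2.
Order-2 pole: residue = g'(a); g'(4/5) = 49600/14739, so the residue is 49600/14739.

The residue is 49600/14739.


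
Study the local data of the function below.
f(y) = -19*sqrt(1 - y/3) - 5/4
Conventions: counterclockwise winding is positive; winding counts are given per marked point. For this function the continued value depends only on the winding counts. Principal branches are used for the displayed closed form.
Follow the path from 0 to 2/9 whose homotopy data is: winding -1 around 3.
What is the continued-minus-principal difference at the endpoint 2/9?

The rational part is single-valued and drops out of the difference; each branch term changes only by its own monodromy.
(-19)*sqrt(1 - y/(3)): winding -1 is odd, the square root flips sign, contributing -2*(-19)*sqrt(1 - (2/9)/(3)) = -2*(-19)*sqrt(25/27) = (190/9)*sqrt(3).
Summing the contributions at y = 2/9 gives (190/9)*sqrt(3).

Continued minus principal equals (190/9)*sqrt(3).


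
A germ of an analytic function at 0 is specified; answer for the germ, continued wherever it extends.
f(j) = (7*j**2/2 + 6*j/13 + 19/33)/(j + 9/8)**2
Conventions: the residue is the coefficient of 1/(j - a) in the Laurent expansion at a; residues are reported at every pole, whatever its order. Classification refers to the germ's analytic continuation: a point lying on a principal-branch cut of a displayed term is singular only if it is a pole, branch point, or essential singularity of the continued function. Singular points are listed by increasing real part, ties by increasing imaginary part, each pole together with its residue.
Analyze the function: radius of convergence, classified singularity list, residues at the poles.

Denominator factor (j + 9/8)^2: pole of order 2 at -9/8, modulus 9/8.
The radius of convergence is the smallest modulus among the singular points: 9/8.
At the order-2 pole -9/8 set g(j) = (j - (-9/8))^2*f(j) = 7*j**2/2 + 6*j/13 + 19/33.
Order-2 pole: residue = g'(a); g'(-9/8) = -771/104, so the residue is -771/104.

Radius of convergence at 0: 9/8.
At -9/8: a pole of order 2; residue -771/104.


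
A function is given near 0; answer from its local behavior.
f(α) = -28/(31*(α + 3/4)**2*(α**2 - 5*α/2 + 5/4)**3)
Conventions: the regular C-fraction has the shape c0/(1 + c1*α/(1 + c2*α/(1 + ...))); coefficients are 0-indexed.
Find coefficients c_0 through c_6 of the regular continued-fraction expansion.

The regular C-fraction coefficients are [-28672/34875, -10/3, 4/75, -4279/75, 247815/4279, 2156480/70693359, 8277524387/22267003800].

Taylor coefficients (expand at 0): a_0 = -28672/34875, a_1 = -57344/20925, a_2 = -4702208/523125, a_3 = -3211264/151875, a_4 = -3473211392/70621875, a_5 = -7034503168/70621875, a_6 = -127421120512/635596875.
c0 = a_0 = -28672/34875. Peel one level at a time: if S = 1 + c*α/S' with S'(0) = 1, then c is the α-coefficient of S and S' = c*α/(S - 1).
S_1 = c0/f = 1 + (-10/3)*α + (8/45)*α^2 + ...; c1 = -10/3.
S_2 = c1*α/(S_1 - 1) = 1 + (4/75)*α + (17116/5625)*α^2 + ...; c2 = 4/75.
S_3 = c2*α/(S_2 - 1) = 1 + (-4279/75)*α + (16521/5)*α^2 + ...; c3 = -4279/75.
S_4 = c3*α/(S_3 - 1) = 1 + (247815/4279)*α + (-32347200/18309841)*α^2 + ...; c4 = 247815/4279.
S_5 = c4*α/(S_4 - 1) = 1 + (2156480/70693359)*α + (-15475624/1364717205)*α^2 + ...; c5 = 2156480/70693359.
S_6 = c5*α/(S_5 - 1) = 1 + (8277524387/22267003800)*α + ...; c6 = 8277524387/22267003800.
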